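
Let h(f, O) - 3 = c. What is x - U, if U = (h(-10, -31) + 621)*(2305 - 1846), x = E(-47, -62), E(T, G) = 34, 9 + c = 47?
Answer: -303824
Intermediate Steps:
c = 38 (c = -9 + 47 = 38)
h(f, O) = 41 (h(f, O) = 3 + 38 = 41)
x = 34
U = 303858 (U = (41 + 621)*(2305 - 1846) = 662*459 = 303858)
x - U = 34 - 1*303858 = 34 - 303858 = -303824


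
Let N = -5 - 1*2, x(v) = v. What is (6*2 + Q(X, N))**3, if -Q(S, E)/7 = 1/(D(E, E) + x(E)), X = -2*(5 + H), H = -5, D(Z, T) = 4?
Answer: 79507/27 ≈ 2944.7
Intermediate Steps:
N = -7 (N = -5 - 2 = -7)
X = 0 (X = -2*(5 - 5) = -2*0 = 0)
Q(S, E) = -7/(4 + E)
(6*2 + Q(X, N))**3 = (6*2 - 7/(4 - 7))**3 = (12 - 7/(-3))**3 = (12 - 7*(-1/3))**3 = (12 + 7/3)**3 = (43/3)**3 = 79507/27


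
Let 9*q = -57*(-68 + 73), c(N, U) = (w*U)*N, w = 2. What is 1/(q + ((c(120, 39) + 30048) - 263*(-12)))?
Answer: 3/127597 ≈ 2.3512e-5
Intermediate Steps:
c(N, U) = 2*N*U (c(N, U) = (2*U)*N = 2*N*U)
q = -95/3 (q = (-57*(-68 + 73))/9 = (-57*5)/9 = (1/9)*(-285) = -95/3 ≈ -31.667)
1/(q + ((c(120, 39) + 30048) - 263*(-12))) = 1/(-95/3 + ((2*120*39 + 30048) - 263*(-12))) = 1/(-95/3 + ((9360 + 30048) + 3156)) = 1/(-95/3 + (39408 + 3156)) = 1/(-95/3 + 42564) = 1/(127597/3) = 3/127597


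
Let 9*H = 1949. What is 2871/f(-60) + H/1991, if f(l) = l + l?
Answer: -17070523/716760 ≈ -23.816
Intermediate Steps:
H = 1949/9 (H = (⅑)*1949 = 1949/9 ≈ 216.56)
f(l) = 2*l
2871/f(-60) + H/1991 = 2871/((2*(-60))) + (1949/9)/1991 = 2871/(-120) + (1949/9)*(1/1991) = 2871*(-1/120) + 1949/17919 = -957/40 + 1949/17919 = -17070523/716760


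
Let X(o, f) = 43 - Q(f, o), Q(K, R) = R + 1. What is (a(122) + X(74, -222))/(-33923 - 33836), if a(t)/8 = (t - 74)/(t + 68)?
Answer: 2848/6437105 ≈ 0.00044244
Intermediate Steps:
a(t) = 8*(-74 + t)/(68 + t) (a(t) = 8*((t - 74)/(t + 68)) = 8*((-74 + t)/(68 + t)) = 8*(-74 + t)/(68 + t))
Q(K, R) = 1 + R
X(o, f) = 42 - o (X(o, f) = 43 - (1 + o) = 43 + (-1 - o) = 42 - o)
(a(122) + X(74, -222))/(-33923 - 33836) = (8*(-74 + 122)/(68 + 122) + (42 - 1*74))/(-33923 - 33836) = (8*48/190 + (42 - 74))/(-67759) = (8*(1/190)*48 - 32)*(-1/67759) = (192/95 - 32)*(-1/67759) = -2848/95*(-1/67759) = 2848/6437105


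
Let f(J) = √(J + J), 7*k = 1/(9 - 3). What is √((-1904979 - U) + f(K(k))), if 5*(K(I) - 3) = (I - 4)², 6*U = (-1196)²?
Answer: √(-94523131500 + 210*√543490)/210 ≈ 1464.0*I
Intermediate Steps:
U = 715208/3 (U = (⅙)*(-1196)² = (⅙)*1430416 = 715208/3 ≈ 2.3840e+5)
k = 1/42 (k = 1/(7*(9 - 3)) = (⅐)/6 = (⅐)*(⅙) = 1/42 ≈ 0.023810)
K(I) = 3 + (-4 + I)²/5 (K(I) = 3 + (I - 4)²/5 = 3 + (-4 + I)²/5)
f(J) = √2*√J (f(J) = √(2*J) = √2*√J)
√((-1904979 - U) + f(K(k))) = √((-1904979 - 1*715208/3) + √2*√(3 + (-4 + 1/42)²/5)) = √((-1904979 - 715208/3) + √2*√(3 + (-167/42)²/5)) = √(-6430145/3 + √2*√(3 + (⅕)*(27889/1764))) = √(-6430145/3 + √2*√(3 + 27889/8820)) = √(-6430145/3 + √2*√(54349/8820)) = √(-6430145/3 + √2*(√271745/210)) = √(-6430145/3 + √543490/210)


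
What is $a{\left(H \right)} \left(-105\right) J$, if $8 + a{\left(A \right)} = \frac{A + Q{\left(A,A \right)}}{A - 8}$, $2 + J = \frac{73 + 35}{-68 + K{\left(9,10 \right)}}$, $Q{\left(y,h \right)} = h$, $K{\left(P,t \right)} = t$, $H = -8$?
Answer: $- \frac{82320}{29} \approx -2838.6$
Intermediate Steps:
$J = - \frac{112}{29}$ ($J = -2 + \frac{73 + 35}{-68 + 10} = -2 + \frac{108}{-58} = -2 + 108 \left(- \frac{1}{58}\right) = -2 - \frac{54}{29} = - \frac{112}{29} \approx -3.8621$)
$a{\left(A \right)} = -8 + \frac{2 A}{-8 + A}$ ($a{\left(A \right)} = -8 + \frac{A + A}{A - 8} = -8 + \frac{2 A}{-8 + A}$)
$a{\left(H \right)} \left(-105\right) J = \frac{2 \left(32 - -24\right)}{-8 - 8} \left(-105\right) \left(- \frac{112}{29}\right) = \frac{2 \left(32 + 24\right)}{-16} \left(-105\right) \left(- \frac{112}{29}\right) = 2 \left(- \frac{1}{16}\right) 56 \left(-105\right) \left(- \frac{112}{29}\right) = \left(-7\right) \left(-105\right) \left(- \frac{112}{29}\right) = 735 \left(- \frac{112}{29}\right) = - \frac{82320}{29}$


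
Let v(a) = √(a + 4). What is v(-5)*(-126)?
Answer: -126*I ≈ -126.0*I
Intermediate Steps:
v(a) = √(4 + a)
v(-5)*(-126) = √(4 - 5)*(-126) = √(-1)*(-126) = I*(-126) = -126*I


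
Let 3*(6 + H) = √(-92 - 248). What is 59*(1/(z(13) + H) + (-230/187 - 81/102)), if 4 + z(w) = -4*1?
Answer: -24187817/196724 - 177*I*√85/1052 ≈ -122.95 - 1.5512*I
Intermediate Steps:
z(w) = -8 (z(w) = -4 - 4*1 = -4 - 4 = -8)
H = -6 + 2*I*√85/3 (H = -6 + √(-92 - 248)/3 = -6 + √(-340)/3 = -6 + (2*I*√85)/3 = -6 + 2*I*√85/3 ≈ -6.0 + 6.1464*I)
59*(1/(z(13) + H) + (-230/187 - 81/102)) = 59*(1/(-8 + (-6 + 2*I*√85/3)) + (-230/187 - 81/102)) = 59*(1/(-14 + 2*I*√85/3) + (-230*1/187 - 81*1/102)) = 59*(1/(-14 + 2*I*√85/3) + (-230/187 - 27/34)) = 59*(1/(-14 + 2*I*√85/3) - 757/374) = 59*(-757/374 + 1/(-14 + 2*I*√85/3)) = -44663/374 + 59/(-14 + 2*I*√85/3)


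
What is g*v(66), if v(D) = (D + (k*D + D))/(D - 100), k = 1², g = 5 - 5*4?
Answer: 1485/17 ≈ 87.353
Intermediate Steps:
g = -15 (g = 5 - 20 = -15)
k = 1
v(D) = 3*D/(-100 + D) (v(D) = (D + (1*D + D))/(D - 100) = (D + (D + D))/(-100 + D) = (D + 2*D)/(-100 + D) = (3*D)/(-100 + D) = 3*D/(-100 + D))
g*v(66) = -45*66/(-100 + 66) = -45*66/(-34) = -45*66*(-1)/34 = -15*(-99/17) = 1485/17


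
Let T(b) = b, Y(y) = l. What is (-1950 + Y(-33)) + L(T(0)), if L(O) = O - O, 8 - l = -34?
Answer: -1908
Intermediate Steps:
l = 42 (l = 8 - 1*(-34) = 8 + 34 = 42)
Y(y) = 42
L(O) = 0
(-1950 + Y(-33)) + L(T(0)) = (-1950 + 42) + 0 = -1908 + 0 = -1908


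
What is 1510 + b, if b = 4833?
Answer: 6343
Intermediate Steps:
1510 + b = 1510 + 4833 = 6343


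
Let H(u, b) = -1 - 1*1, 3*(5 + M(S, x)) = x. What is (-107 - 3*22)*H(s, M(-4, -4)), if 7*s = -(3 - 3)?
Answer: 346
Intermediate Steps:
M(S, x) = -5 + x/3
s = 0 (s = (-(3 - 3))/7 = (-1*0)/7 = (⅐)*0 = 0)
H(u, b) = -2 (H(u, b) = -1 - 1 = -2)
(-107 - 3*22)*H(s, M(-4, -4)) = (-107 - 3*22)*(-2) = (-107 - 66)*(-2) = -173*(-2) = 346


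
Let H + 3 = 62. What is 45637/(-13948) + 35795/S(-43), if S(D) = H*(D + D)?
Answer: -365415399/35386076 ≈ -10.327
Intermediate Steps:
H = 59 (H = -3 + 62 = 59)
S(D) = 118*D (S(D) = 59*(D + D) = 59*(2*D) = 118*D)
45637/(-13948) + 35795/S(-43) = 45637/(-13948) + 35795/((118*(-43))) = 45637*(-1/13948) + 35795/(-5074) = -45637/13948 + 35795*(-1/5074) = -45637/13948 - 35795/5074 = -365415399/35386076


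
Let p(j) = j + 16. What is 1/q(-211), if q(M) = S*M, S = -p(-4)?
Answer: 1/2532 ≈ 0.00039494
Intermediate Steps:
p(j) = 16 + j
S = -12 (S = -(16 - 4) = -1*12 = -12)
q(M) = -12*M
1/q(-211) = 1/(-12*(-211)) = 1/2532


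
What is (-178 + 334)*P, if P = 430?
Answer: 67080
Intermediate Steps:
(-178 + 334)*P = (-178 + 334)*430 = 156*430 = 67080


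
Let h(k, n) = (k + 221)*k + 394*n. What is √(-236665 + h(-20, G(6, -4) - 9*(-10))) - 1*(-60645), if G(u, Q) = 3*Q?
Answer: 60645 + I*√209953 ≈ 60645.0 + 458.21*I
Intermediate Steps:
h(k, n) = 394*n + k*(221 + k) (h(k, n) = (221 + k)*k + 394*n = k*(221 + k) + 394*n = 394*n + k*(221 + k))
√(-236665 + h(-20, G(6, -4) - 9*(-10))) - 1*(-60645) = √(-236665 + ((-20)² + 221*(-20) + 394*(3*(-4) - 9*(-10)))) - 1*(-60645) = √(-236665 + (400 - 4420 + 394*(-12 + 90))) + 60645 = √(-236665 + (400 - 4420 + 394*78)) + 60645 = √(-236665 + (400 - 4420 + 30732)) + 60645 = √(-236665 + 26712) + 60645 = √(-209953) + 60645 = I*√209953 + 60645 = 60645 + I*√209953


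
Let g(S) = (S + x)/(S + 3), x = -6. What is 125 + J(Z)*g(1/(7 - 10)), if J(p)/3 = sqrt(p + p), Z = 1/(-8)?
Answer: 125 - 57*I/16 ≈ 125.0 - 3.5625*I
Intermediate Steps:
Z = -1/8 ≈ -0.12500
J(p) = 3*sqrt(2)*sqrt(p) (J(p) = 3*sqrt(p + p) = 3*sqrt(2*p) = 3*(sqrt(2)*sqrt(p)) = 3*sqrt(2)*sqrt(p))
g(S) = (-6 + S)/(3 + S) (g(S) = (S - 6)/(S + 3) = (-6 + S)/(3 + S))
125 + J(Z)*g(1/(7 - 10)) = 125 + (3*sqrt(2)*sqrt(-1/8))*((-6 + 1/(7 - 10))/(3 + 1/(7 - 10))) = 125 + (3*sqrt(2)*(I*sqrt(2)/4))*((-6 + 1/(-3))/(3 + 1/(-3))) = 125 + (3*I/2)*((-6 - 1/3)/(3 - 1/3)) = 125 + (3*I/2)*(-19/3/(8/3)) = 125 + (3*I/2)*((3/8)*(-19/3)) = 125 + (3*I/2)*(-19/8) = 125 - 57*I/16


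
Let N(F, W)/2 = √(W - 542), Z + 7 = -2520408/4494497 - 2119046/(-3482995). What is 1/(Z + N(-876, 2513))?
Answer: 1703732142634596006034511045/1920187863316236571894116973691 + 1470344638131639803877631350*√219/1920187863316236571894116973691 ≈ 0.012219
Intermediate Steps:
Z = -108834696621703/15654310578515 (Z = -7 + (-2520408/4494497 - 2119046/(-3482995)) = -7 + (-2520408*1/4494497 - 2119046*(-1/3482995)) = -7 + (-2520408/4494497 + 2119046/3482995) = -7 + 745477427902/15654310578515 = -108834696621703/15654310578515 ≈ -6.9524)
N(F, W) = 2*√(-542 + W) (N(F, W) = 2*√(W - 542) = 2*√(-542 + W))
1/(Z + N(-876, 2513)) = 1/(-108834696621703/15654310578515 + 2*√(-542 + 2513)) = 1/(-108834696621703/15654310578515 + 2*√1971) = 1/(-108834696621703/15654310578515 + 2*(3*√219)) = 1/(-108834696621703/15654310578515 + 6*√219)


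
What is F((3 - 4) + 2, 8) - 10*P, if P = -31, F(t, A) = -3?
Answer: 307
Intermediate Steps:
F((3 - 4) + 2, 8) - 10*P = -3 - 10*(-31) = -3 + 310 = 307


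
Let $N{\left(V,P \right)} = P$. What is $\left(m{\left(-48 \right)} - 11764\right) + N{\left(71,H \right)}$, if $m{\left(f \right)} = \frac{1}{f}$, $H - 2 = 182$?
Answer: $- \frac{555841}{48} \approx -11580.0$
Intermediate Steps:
$H = 184$ ($H = 2 + 182 = 184$)
$\left(m{\left(-48 \right)} - 11764\right) + N{\left(71,H \right)} = \left(\frac{1}{-48} - 11764\right) + 184 = \left(- \frac{1}{48} - 11764\right) + 184 = - \frac{564673}{48} + 184 = - \frac{555841}{48}$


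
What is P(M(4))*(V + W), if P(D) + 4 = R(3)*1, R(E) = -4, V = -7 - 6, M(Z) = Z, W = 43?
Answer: -240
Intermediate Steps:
V = -13
P(D) = -8 (P(D) = -4 - 4*1 = -4 - 4 = -8)
P(M(4))*(V + W) = -8*(-13 + 43) = -8*30 = -240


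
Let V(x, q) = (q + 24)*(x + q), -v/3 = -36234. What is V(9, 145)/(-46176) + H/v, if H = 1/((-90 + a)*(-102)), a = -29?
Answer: -110062024925/195274881648 ≈ -0.56363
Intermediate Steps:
v = 108702 (v = -3*(-36234) = 108702)
V(x, q) = (24 + q)*(q + x)
H = 1/12138 (H = 1/((-90 - 29)*(-102)) = 1/(-119*(-102)) = 1/12138 ≈ 8.2386e-5)
V(9, 145)/(-46176) + H/v = (145² + 24*145 + 24*9 + 145*9)/(-46176) + (1/12138)/108702 = (21025 + 3480 + 216 + 1305)*(-1/46176) + (1/12138)*(1/108702) = 26026*(-1/46176) + 1/1319424876 = -1001/1776 + 1/1319424876 = -110062024925/195274881648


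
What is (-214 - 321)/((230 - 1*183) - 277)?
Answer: 107/46 ≈ 2.3261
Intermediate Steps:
(-214 - 321)/((230 - 1*183) - 277) = -535/((230 - 183) - 277) = -535/(47 - 277) = -535/(-230) = -535*(-1/230) = 107/46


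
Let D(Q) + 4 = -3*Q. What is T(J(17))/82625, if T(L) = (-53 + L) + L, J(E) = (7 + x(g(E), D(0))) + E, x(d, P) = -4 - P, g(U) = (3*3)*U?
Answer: -1/16525 ≈ -6.0514e-5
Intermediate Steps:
g(U) = 9*U
D(Q) = -4 - 3*Q
J(E) = 7 + E (J(E) = (7 + (-4 - (-4 - 3*0))) + E = (7 + (-4 - (-4 + 0))) + E = (7 + (-4 - 1*(-4))) + E = (7 + (-4 + 4)) + E = (7 + 0) + E = 7 + E)
T(L) = -53 + 2*L
T(J(17))/82625 = (-53 + 2*(7 + 17))/82625 = (-53 + 2*24)*(1/82625) = (-53 + 48)*(1/82625) = -5*1/82625 = -1/16525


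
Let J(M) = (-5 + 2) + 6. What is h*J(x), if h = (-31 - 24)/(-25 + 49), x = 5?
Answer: -55/8 ≈ -6.8750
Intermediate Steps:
h = -55/24 ≈ -2.2917
J(M) = 3 (J(M) = -3 + 6 = 3)
h*J(x) = -55/24*3 = -55/8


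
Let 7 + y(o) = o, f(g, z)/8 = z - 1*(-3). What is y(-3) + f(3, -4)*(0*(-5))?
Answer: -10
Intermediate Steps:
f(g, z) = 24 + 8*z (f(g, z) = 8*(z - 1*(-3)) = 8*(z + 3) = 8*(3 + z) = 24 + 8*z)
y(o) = -7 + o
y(-3) + f(3, -4)*(0*(-5)) = (-7 - 3) + (24 + 8*(-4))*(0*(-5)) = -10 + (24 - 32)*0 = -10 - 8*0 = -10 + 0 = -10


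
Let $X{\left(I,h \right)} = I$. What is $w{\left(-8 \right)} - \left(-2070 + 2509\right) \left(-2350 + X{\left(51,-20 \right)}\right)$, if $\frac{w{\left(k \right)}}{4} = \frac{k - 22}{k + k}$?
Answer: $\frac{2018537}{2} \approx 1.0093 \cdot 10^{6}$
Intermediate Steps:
$w{\left(k \right)} = \frac{2 \left(-22 + k\right)}{k}$ ($w{\left(k \right)} = 4 \frac{k - 22}{k + k} = 4 \frac{-22 + k}{2 k} = \frac{2 \left(-22 + k\right)}{k}$)
$w{\left(-8 \right)} - \left(-2070 + 2509\right) \left(-2350 + X{\left(51,-20 \right)}\right) = \left(2 - \frac{44}{-8}\right) - \left(-2070 + 2509\right) \left(-2350 + 51\right) = \left(2 - - \frac{11}{2}\right) - 439 \left(-2299\right) = \left(2 + \frac{11}{2}\right) - -1009261 = \frac{15}{2} + 1009261 = \frac{2018537}{2}$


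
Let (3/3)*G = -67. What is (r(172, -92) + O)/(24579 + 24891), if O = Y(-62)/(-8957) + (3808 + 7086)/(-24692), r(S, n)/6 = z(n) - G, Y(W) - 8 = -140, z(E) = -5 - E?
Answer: 102131645621/5470547045340 ≈ 0.018669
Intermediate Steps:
G = -67
Y(W) = -132 (Y(W) = 8 - 140 = -132)
r(S, n) = 372 - 6*n (r(S, n) = 6*((-5 - n) - 1*(-67)) = 6*((-5 - n) + 67) = 6*(62 - n) = 372 - 6*n)
O = -47159107/110583122 (O = -132/(-8957) + (3808 + 7086)/(-24692) = -132*(-1/8957) + 10894*(-1/24692) = 132/8957 - 5447/12346 = -47159107/110583122 ≈ -0.42646)
(r(172, -92) + O)/(24579 + 24891) = ((372 - 6*(-92)) - 47159107/110583122)/(24579 + 24891) = ((372 + 552) - 47159107/110583122)/49470 = (924 - 47159107/110583122)*(1/49470) = (102131645621/110583122)*(1/49470) = 102131645621/5470547045340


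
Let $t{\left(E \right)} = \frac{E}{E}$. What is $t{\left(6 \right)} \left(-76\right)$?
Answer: $-76$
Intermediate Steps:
$t{\left(E \right)} = 1$
$t{\left(6 \right)} \left(-76\right) = 1 \left(-76\right) = -76$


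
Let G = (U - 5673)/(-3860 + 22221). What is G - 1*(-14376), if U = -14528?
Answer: 263937535/18361 ≈ 14375.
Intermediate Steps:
G = -20201/18361 (G = (-14528 - 5673)/(-3860 + 22221) = -20201/18361 ≈ -1.1002)
G - 1*(-14376) = -20201/18361 - 1*(-14376) = -20201/18361 + 14376 = 263937535/18361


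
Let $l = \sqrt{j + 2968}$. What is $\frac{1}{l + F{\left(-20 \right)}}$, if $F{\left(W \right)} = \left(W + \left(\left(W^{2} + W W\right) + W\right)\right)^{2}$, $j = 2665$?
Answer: $\frac{577600}{333621754367} - \frac{\sqrt{5633}}{333621754367} \approx 1.7311 \cdot 10^{-6}$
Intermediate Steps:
$F{\left(W \right)} = \left(2 W + 2 W^{2}\right)^{2}$ ($F{\left(W \right)} = \left(W + \left(\left(W^{2} + W^{2}\right) + W\right)\right)^{2} = \left(W + \left(2 W^{2} + W\right)\right)^{2} = \left(W + \left(W + 2 W^{2}\right)\right)^{2} = \left(2 W + 2 W^{2}\right)^{2}$)
$l = \sqrt{5633}$ ($l = \sqrt{2665 + 2968} = \sqrt{5633} \approx 75.053$)
$\frac{1}{l + F{\left(-20 \right)}} = \frac{1}{\sqrt{5633} + 4 \left(-20\right)^{2} \left(1 - 20\right)^{2}} = \frac{1}{\sqrt{5633} + 4 \cdot 400 \left(-19\right)^{2}} = \frac{1}{\sqrt{5633} + 4 \cdot 400 \cdot 361} = \frac{1}{\sqrt{5633} + 577600} = \frac{1}{577600 + \sqrt{5633}}$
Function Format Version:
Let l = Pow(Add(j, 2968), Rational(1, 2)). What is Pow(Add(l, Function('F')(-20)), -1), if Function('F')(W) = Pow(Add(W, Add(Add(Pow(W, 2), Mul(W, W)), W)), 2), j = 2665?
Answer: Add(Rational(577600, 333621754367), Mul(Rational(-1, 333621754367), Pow(5633, Rational(1, 2)))) ≈ 1.7311e-6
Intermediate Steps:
Function('F')(W) = Pow(Add(Mul(2, W), Mul(2, Pow(W, 2))), 2) (Function('F')(W) = Pow(Add(W, Add(Add(Pow(W, 2), Pow(W, 2)), W)), 2) = Pow(Add(W, Add(Mul(2, Pow(W, 2)), W)), 2) = Pow(Add(W, Add(W, Mul(2, Pow(W, 2)))), 2) = Pow(Add(Mul(2, W), Mul(2, Pow(W, 2))), 2))
l = Pow(5633, Rational(1, 2)) (l = Pow(Add(2665, 2968), Rational(1, 2)) = Pow(5633, Rational(1, 2)) ≈ 75.053)
Pow(Add(l, Function('F')(-20)), -1) = Pow(Add(Pow(5633, Rational(1, 2)), Mul(4, Pow(-20, 2), Pow(Add(1, -20), 2))), -1) = Pow(Add(Pow(5633, Rational(1, 2)), Mul(4, 400, Pow(-19, 2))), -1) = Pow(Add(Pow(5633, Rational(1, 2)), Mul(4, 400, 361)), -1) = Pow(Add(Pow(5633, Rational(1, 2)), 577600), -1) = Pow(Add(577600, Pow(5633, Rational(1, 2))), -1)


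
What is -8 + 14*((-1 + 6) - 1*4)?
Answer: 6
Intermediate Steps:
-8 + 14*((-1 + 6) - 1*4) = -8 + 14*(5 - 4) = -8 + 14*1 = -8 + 14 = 6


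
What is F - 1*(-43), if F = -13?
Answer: 30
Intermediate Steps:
F - 1*(-43) = -13 - 1*(-43) = -13 + 43 = 30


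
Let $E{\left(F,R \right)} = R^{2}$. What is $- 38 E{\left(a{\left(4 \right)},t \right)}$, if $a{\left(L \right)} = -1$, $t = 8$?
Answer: $-2432$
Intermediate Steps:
$- 38 E{\left(a{\left(4 \right)},t \right)} = - 38 \cdot 8^{2} = \left(-38\right) 64 = -2432$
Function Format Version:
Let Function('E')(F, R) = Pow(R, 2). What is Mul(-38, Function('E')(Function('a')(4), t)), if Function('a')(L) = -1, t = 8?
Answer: -2432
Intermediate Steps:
Mul(-38, Function('E')(Function('a')(4), t)) = Mul(-38, Pow(8, 2)) = Mul(-38, 64) = -2432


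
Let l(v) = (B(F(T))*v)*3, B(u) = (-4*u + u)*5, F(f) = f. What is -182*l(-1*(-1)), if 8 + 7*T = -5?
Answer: -15210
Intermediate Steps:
T = -13/7 (T = -8/7 + (⅐)*(-5) = -8/7 - 5/7 = -13/7 ≈ -1.8571)
B(u) = -15*u (B(u) = -3*u*5 = -15*u)
l(v) = 585*v/7 (l(v) = ((-15*(-13/7))*v)*3 = (195*v/7)*3 = 585*v/7)
-182*l(-1*(-1)) = -15210*(-1*(-1)) = -15210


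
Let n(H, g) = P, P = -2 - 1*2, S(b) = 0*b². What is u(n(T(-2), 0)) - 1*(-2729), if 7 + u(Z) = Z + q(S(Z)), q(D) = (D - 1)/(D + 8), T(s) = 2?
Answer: 21743/8 ≈ 2717.9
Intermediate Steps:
S(b) = 0
P = -4 (P = -2 - 2 = -4)
q(D) = (-1 + D)/(8 + D)
n(H, g) = -4
u(Z) = -57/8 + Z (u(Z) = -7 + (Z + (-1 + 0)/(8 + 0)) = -7 + (Z - 1/8) = -7 + (Z + (⅛)*(-1)) = -7 + (Z - ⅛) = -7 + (-⅛ + Z) = -57/8 + Z)
u(n(T(-2), 0)) - 1*(-2729) = (-57/8 - 4) - 1*(-2729) = -89/8 + 2729 = 21743/8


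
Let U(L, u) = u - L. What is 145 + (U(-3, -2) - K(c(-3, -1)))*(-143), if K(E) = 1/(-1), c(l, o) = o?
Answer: -141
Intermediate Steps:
K(E) = -1
145 + (U(-3, -2) - K(c(-3, -1)))*(-143) = 145 + ((-2 - 1*(-3)) - 1*(-1))*(-143) = 145 + ((-2 + 3) + 1)*(-143) = 145 + (1 + 1)*(-143) = 145 + 2*(-143) = 145 - 286 = -141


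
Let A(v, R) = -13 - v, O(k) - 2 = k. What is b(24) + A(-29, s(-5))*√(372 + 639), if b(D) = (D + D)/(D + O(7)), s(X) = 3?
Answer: 16/11 + 16*√1011 ≈ 510.19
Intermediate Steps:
O(k) = 2 + k
b(D) = 2*D/(9 + D) (b(D) = (D + D)/(D + (2 + 7)) = (2*D)/(D + 9) = (2*D)/(9 + D) = 2*D/(9 + D))
b(24) + A(-29, s(-5))*√(372 + 639) = 2*24/(9 + 24) + (-13 - 1*(-29))*√(372 + 639) = 2*24/33 + (-13 + 29)*√1011 = 2*24*(1/33) + 16*√1011 = 16/11 + 16*√1011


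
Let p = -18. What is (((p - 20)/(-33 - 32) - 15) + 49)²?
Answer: 5053504/4225 ≈ 1196.1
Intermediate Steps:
(((p - 20)/(-33 - 32) - 15) + 49)² = (((-18 - 20)/(-33 - 32) - 15) + 49)² = ((-38/(-65) - 15) + 49)² = ((-38*(-1/65) - 15) + 49)² = ((38/65 - 15) + 49)² = (-937/65 + 49)² = (2248/65)² = 5053504/4225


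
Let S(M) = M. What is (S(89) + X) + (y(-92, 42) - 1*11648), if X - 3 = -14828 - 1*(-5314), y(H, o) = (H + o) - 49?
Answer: -21169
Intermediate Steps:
y(H, o) = -49 + H + o
X = -9511 (X = 3 + (-14828 - 1*(-5314)) = 3 + (-14828 + 5314) = 3 - 9514 = -9511)
(S(89) + X) + (y(-92, 42) - 1*11648) = (89 - 9511) + ((-49 - 92 + 42) - 1*11648) = -9422 + (-99 - 11648) = -9422 - 11747 = -21169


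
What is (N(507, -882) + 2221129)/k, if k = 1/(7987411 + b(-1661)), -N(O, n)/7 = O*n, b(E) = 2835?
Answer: 42758578961362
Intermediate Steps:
N(O, n) = -7*O*n
k = 1/7990246 (k = 1/(7987411 + 2835) = 1/7990246 ≈ 1.2515e-7)
(N(507, -882) + 2221129)/k = (-7*507*(-882) + 2221129)/(1/7990246) = (3130218 + 2221129)*7990246 = 5351347*7990246 = 42758578961362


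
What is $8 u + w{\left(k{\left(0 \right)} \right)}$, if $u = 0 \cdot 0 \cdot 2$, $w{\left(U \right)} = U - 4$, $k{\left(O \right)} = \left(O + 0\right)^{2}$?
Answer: $-4$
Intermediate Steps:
$k{\left(O \right)} = O^{2}$
$w{\left(U \right)} = -4 + U$ ($w{\left(U \right)} = U - 4 = -4 + U$)
$u = 0$ ($u = 0 \cdot 2 = 0$)
$8 u + w{\left(k{\left(0 \right)} \right)} = 8 \cdot 0 - \left(4 - 0^{2}\right) = 0 + \left(-4 + 0\right) = 0 - 4 = -4$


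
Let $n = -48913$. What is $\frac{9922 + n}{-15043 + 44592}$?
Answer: $- \frac{38991}{29549} \approx -1.3195$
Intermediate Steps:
$\frac{9922 + n}{-15043 + 44592} = \frac{9922 - 48913}{-15043 + 44592} = - \frac{38991}{29549}$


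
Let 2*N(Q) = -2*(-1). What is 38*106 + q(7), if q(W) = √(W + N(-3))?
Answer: 4028 + 2*√2 ≈ 4030.8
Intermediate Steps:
N(Q) = 1 (N(Q) = (-2*(-1))/2 = (½)*2 = 1)
q(W) = √(1 + W) (q(W) = √(W + 1) = √(1 + W))
38*106 + q(7) = 38*106 + √(1 + 7) = 4028 + √8 = 4028 + 2*√2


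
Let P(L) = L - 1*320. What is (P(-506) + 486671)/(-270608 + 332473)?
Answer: 97169/12373 ≈ 7.8533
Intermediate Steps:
P(L) = -320 + L (P(L) = L - 320 = -320 + L)
(P(-506) + 486671)/(-270608 + 332473) = ((-320 - 506) + 486671)/(-270608 + 332473) = (-826 + 486671)/61865 = 485845*(1/61865) = 97169/12373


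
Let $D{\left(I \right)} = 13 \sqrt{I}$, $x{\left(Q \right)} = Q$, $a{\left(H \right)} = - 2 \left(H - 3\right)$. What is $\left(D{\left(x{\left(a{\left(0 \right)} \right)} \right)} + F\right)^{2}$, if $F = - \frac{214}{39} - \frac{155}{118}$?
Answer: $\frac{22454403865}{21178404} - \frac{31297 \sqrt{6}}{177} \approx 627.13$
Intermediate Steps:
$a{\left(H \right)} = 6 - 2 H$ ($a{\left(H \right)} = - 2 \left(-3 + H\right) = 6 - 2 H$)
$F = - \frac{31297}{4602}$ ($F = \left(-214\right) \frac{1}{39} - \frac{155}{118} = - \frac{214}{39} - \frac{155}{118} = - \frac{31297}{4602} \approx -6.8007$)
$\left(D{\left(x{\left(a{\left(0 \right)} \right)} \right)} + F\right)^{2} = \left(13 \sqrt{6 - 0} - \frac{31297}{4602}\right)^{2} = \left(13 \sqrt{6 + 0} - \frac{31297}{4602}\right)^{2} = \left(13 \sqrt{6} - \frac{31297}{4602}\right)^{2} = \left(- \frac{31297}{4602} + 13 \sqrt{6}\right)^{2}$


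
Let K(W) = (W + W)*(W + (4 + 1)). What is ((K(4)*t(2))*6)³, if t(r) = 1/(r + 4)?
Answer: 373248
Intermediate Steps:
K(W) = 2*W*(5 + W) (K(W) = (2*W)*(W + 5) = (2*W)*(5 + W) = 2*W*(5 + W))
t(r) = 1/(4 + r)
((K(4)*t(2))*6)³ = (((2*4*(5 + 4))/(4 + 2))*6)³ = (((2*4*9)/6)*6)³ = ((72*(⅙))*6)³ = (12*6)³ = 72³ = 373248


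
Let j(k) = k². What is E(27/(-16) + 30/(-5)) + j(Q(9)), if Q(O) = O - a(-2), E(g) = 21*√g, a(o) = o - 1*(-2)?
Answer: 81 + 21*I*√123/4 ≈ 81.0 + 58.225*I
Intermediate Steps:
a(o) = 2 + o (a(o) = o + 2 = 2 + o)
Q(O) = O (Q(O) = O - (2 - 2) = O - 1*0 = O + 0 = O)
E(27/(-16) + 30/(-5)) + j(Q(9)) = 21*√(27/(-16) + 30/(-5)) + 9² = 21*√(27*(-1/16) + 30*(-⅕)) + 81 = 21*√(-27/16 - 6) + 81 = 21*√(-123/16) + 81 = 21*(I*√123/4) + 81 = 21*I*√123/4 + 81 = 81 + 21*I*√123/4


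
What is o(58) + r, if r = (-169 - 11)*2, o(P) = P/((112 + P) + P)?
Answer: -41011/114 ≈ -359.75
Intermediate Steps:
o(P) = P/(112 + 2*P)
r = -360 (r = -180*2 = -360)
o(58) + r = (½)*58/(56 + 58) - 360 = (½)*58/114 - 360 = (½)*58*(1/114) - 360 = 29/114 - 360 = -41011/114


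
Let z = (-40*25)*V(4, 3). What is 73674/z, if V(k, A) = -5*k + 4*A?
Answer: 36837/4000 ≈ 9.2092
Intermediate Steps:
z = 8000 (z = (-40*25)*(-5*4 + 4*3) = -1000*(-20 + 12) = -1000*(-8) = 8000)
73674/z = 73674/8000 = 73674*(1/8000) = 36837/4000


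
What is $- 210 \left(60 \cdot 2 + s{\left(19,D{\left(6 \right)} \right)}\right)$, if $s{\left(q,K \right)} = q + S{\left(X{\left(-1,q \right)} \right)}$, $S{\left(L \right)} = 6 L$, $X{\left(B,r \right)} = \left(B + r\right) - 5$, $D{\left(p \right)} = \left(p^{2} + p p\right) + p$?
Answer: $-45570$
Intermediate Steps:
$D{\left(p \right)} = p + 2 p^{2}$ ($D{\left(p \right)} = \left(p^{2} + p^{2}\right) + p = 2 p^{2} + p = p + 2 p^{2}$)
$X{\left(B,r \right)} = -5 + B + r$
$s{\left(q,K \right)} = -36 + 7 q$ ($s{\left(q,K \right)} = q + 6 \left(-5 - 1 + q\right) = q + 6 \left(-6 + q\right) = q + \left(-36 + 6 q\right) = -36 + 7 q$)
$- 210 \left(60 \cdot 2 + s{\left(19,D{\left(6 \right)} \right)}\right) = - 210 \left(60 \cdot 2 + \left(-36 + 7 \cdot 19\right)\right) = - 210 \left(120 + \left(-36 + 133\right)\right) = - 210 \left(120 + 97\right) = \left(-210\right) 217 = -45570$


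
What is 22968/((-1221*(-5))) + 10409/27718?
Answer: 21217393/5127830 ≈ 4.1377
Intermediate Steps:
22968/((-1221*(-5))) + 10409/27718 = 22968/6105 + 10409*(1/27718) = 22968*(1/6105) + 10409/27718 = 696/185 + 10409/27718 = 21217393/5127830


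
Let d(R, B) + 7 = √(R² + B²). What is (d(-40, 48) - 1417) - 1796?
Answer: -3220 + 8*√61 ≈ -3157.5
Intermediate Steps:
d(R, B) = -7 + √(B² + R²) (d(R, B) = -7 + √(R² + B²) = -7 + √(B² + R²))
(d(-40, 48) - 1417) - 1796 = ((-7 + √(48² + (-40)²)) - 1417) - 1796 = ((-7 + √(2304 + 1600)) - 1417) - 1796 = ((-7 + √3904) - 1417) - 1796 = ((-7 + 8*√61) - 1417) - 1796 = (-1424 + 8*√61) - 1796 = -3220 + 8*√61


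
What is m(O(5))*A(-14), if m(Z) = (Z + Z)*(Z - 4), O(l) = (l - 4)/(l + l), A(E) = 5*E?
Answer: 273/5 ≈ 54.600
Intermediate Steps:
O(l) = (-4 + l)/(2*l) (O(l) = (-4 + l)/((2*l)) = (-4 + l)*(1/(2*l)) = (-4 + l)/(2*l))
m(Z) = 2*Z*(-4 + Z) (m(Z) = (2*Z)*(-4 + Z) = 2*Z*(-4 + Z))
m(O(5))*A(-14) = (2*((1/2)*(-4 + 5)/5)*(-4 + (1/2)*(-4 + 5)/5))*(5*(-14)) = (2*((1/2)*(1/5)*1)*(-4 + (1/2)*(1/5)*1))*(-70) = (2*(1/10)*(-4 + 1/10))*(-70) = (2*(1/10)*(-39/10))*(-70) = -39/50*(-70) = 273/5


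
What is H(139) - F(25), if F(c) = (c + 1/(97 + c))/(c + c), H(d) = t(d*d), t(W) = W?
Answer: 117855049/6100 ≈ 19321.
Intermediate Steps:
H(d) = d² (H(d) = d*d = d²)
F(c) = (c + 1/(97 + c))/(2*c) (F(c) = (c + 1/(97 + c))/((2*c)) = (c + 1/(97 + c))*(1/(2*c)) = (c + 1/(97 + c))/(2*c))
H(139) - F(25) = 139² - (1 + 25² + 97*25)/(2*25*(97 + 25)) = 19321 - (1 + 625 + 2425)/(2*25*122) = 19321 - 3051/(2*25*122) = 19321 - 1*3051/6100 = 19321 - 3051/6100 = 117855049/6100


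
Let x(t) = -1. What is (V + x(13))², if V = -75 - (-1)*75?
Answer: 1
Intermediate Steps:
V = 0 (V = -75 - 1*(-75) = -75 + 75 = 0)
(V + x(13))² = (0 - 1)² = (-1)² = 1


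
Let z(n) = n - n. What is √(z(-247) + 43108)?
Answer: 2*√10777 ≈ 207.62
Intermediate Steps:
z(n) = 0
√(z(-247) + 43108) = √(0 + 43108) = √43108 = 2*√10777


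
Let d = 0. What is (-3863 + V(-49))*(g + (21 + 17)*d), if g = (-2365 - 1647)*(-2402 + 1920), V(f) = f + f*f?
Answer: -2921947624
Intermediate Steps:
V(f) = f + f²
g = 1933784 (g = -4012*(-482) = 1933784)
(-3863 + V(-49))*(g + (21 + 17)*d) = (-3863 - 49*(1 - 49))*(1933784 + (21 + 17)*0) = (-3863 - 49*(-48))*(1933784 + 38*0) = (-3863 + 2352)*(1933784 + 0) = -1511*1933784 = -2921947624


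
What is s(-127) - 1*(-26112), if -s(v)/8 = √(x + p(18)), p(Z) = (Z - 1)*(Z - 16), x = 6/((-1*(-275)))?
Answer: 26112 - 16*√25729/55 ≈ 26065.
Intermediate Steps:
x = 6/275 ≈ 0.021818
p(Z) = (-1 + Z)*(-16 + Z)
s(v) = -16*√25729/55 (s(v) = -8*√(6/275 + (16 + 18² - 17*18)) = -8*√(6/275 + (16 + 324 - 306)) = -8*√(6/275 + 34) = -16*√25729/55)
s(-127) - 1*(-26112) = -16*√25729/55 - 1*(-26112) = -16*√25729/55 + 26112 = 26112 - 16*√25729/55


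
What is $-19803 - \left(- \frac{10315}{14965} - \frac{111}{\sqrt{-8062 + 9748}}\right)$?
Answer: $- \frac{59268316}{2993} + \frac{37 \sqrt{1686}}{562} \approx -19800.0$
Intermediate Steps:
$-19803 - \left(- \frac{10315}{14965} - \frac{111}{\sqrt{-8062 + 9748}}\right) = -19803 - \left(\left(-10315\right) \frac{1}{14965} - \frac{111}{\sqrt{1686}}\right) = -19803 - \left(- \frac{2063}{2993} - 111 \frac{\sqrt{1686}}{1686}\right) = -19803 - \left(- \frac{2063}{2993} - \frac{37 \sqrt{1686}}{562}\right) = -19803 + \left(\frac{2063}{2993} + \frac{37 \sqrt{1686}}{562}\right) = - \frac{59268316}{2993} + \frac{37 \sqrt{1686}}{562}$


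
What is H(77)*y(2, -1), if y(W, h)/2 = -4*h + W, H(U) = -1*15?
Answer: -180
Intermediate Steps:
H(U) = -15
y(W, h) = -8*h + 2*W (y(W, h) = 2*(-4*h + W) = 2*(W - 4*h) = -8*h + 2*W)
H(77)*y(2, -1) = -15*(-8*(-1) + 2*2) = -15*(8 + 4) = -15*12 = -180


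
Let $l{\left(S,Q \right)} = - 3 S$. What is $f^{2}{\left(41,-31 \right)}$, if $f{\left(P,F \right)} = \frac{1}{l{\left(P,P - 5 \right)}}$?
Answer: $\frac{1}{15129} \approx 6.6098 \cdot 10^{-5}$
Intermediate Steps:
$f{\left(P,F \right)} = - \frac{1}{3 P}$ ($f{\left(P,F \right)} = \frac{1}{\left(-3\right) P} = - \frac{1}{3 P}$)
$f^{2}{\left(41,-31 \right)} = \left(- \frac{1}{3 \cdot 41}\right)^{2} = \left(\left(- \frac{1}{3}\right) \frac{1}{41}\right)^{2} = \left(- \frac{1}{123}\right)^{2} = \frac{1}{15129}$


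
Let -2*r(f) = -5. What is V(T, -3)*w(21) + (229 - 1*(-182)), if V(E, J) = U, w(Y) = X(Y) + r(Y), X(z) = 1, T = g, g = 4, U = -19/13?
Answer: 10553/26 ≈ 405.88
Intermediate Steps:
U = -19/13 (U = -19*1/13 = -19/13 ≈ -1.4615)
T = 4
r(f) = 5/2 (r(f) = -1/2*(-5) = 5/2)
w(Y) = 7/2 (w(Y) = 1 + 5/2 = 7/2)
V(E, J) = -19/13
V(T, -3)*w(21) + (229 - 1*(-182)) = -19/13*7/2 + (229 - 1*(-182)) = -133/26 + (229 + 182) = -133/26 + 411 = 10553/26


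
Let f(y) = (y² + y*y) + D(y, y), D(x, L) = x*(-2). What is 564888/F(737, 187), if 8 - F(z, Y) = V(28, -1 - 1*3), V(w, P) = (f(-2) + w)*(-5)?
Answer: 70611/26 ≈ 2715.8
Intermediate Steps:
D(x, L) = -2*x
f(y) = -2*y + 2*y² (f(y) = (y² + y*y) - 2*y = (y² + y²) - 2*y = 2*y² - 2*y = -2*y + 2*y²)
V(w, P) = -60 - 5*w (V(w, P) = (2*(-2)*(-1 - 2) + w)*(-5) = (2*(-2)*(-3) + w)*(-5) = (12 + w)*(-5) = -60 - 5*w)
F(z, Y) = 208 (F(z, Y) = 8 - (-60 - 5*28) = 8 - (-60 - 140) = 8 - 1*(-200) = 8 + 200 = 208)
564888/F(737, 187) = 564888/208 = 564888*(1/208) = 70611/26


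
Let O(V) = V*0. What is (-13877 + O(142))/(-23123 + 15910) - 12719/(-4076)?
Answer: 148304799/29400188 ≈ 5.0443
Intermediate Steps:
O(V) = 0
(-13877 + O(142))/(-23123 + 15910) - 12719/(-4076) = (-13877 + 0)/(-23123 + 15910) - 12719/(-4076) = -13877/(-7213) - 12719*(-1)/4076 = -13877*(-1/7213) - 1*(-12719/4076) = 13877/7213 + 12719/4076 = 148304799/29400188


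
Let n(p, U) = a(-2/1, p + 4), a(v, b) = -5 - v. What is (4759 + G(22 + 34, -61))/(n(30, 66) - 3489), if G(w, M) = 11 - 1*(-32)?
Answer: -2401/1746 ≈ -1.3751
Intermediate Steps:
G(w, M) = 43 (G(w, M) = 11 + 32 = 43)
n(p, U) = -3 (n(p, U) = -5 - (-2)/1 = -5 - (-2) = -5 - 1*(-2) = -5 + 2 = -3)
(4759 + G(22 + 34, -61))/(n(30, 66) - 3489) = (4759 + 43)/(-3 - 3489) = 4802/(-3492) = 4802*(-1/3492) = -2401/1746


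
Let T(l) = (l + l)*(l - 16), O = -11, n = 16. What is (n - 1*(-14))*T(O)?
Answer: 17820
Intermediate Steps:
T(l) = 2*l*(-16 + l) (T(l) = (2*l)*(-16 + l) = 2*l*(-16 + l))
(n - 1*(-14))*T(O) = (16 - 1*(-14))*(2*(-11)*(-16 - 11)) = (16 + 14)*(2*(-11)*(-27)) = 30*594 = 17820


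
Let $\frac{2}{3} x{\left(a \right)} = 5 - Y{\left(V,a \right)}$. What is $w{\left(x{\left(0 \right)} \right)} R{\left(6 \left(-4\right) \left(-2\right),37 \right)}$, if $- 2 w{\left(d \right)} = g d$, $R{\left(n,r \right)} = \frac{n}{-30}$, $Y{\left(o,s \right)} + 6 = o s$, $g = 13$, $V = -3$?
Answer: $\frac{858}{5} \approx 171.6$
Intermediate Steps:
$Y{\left(o,s \right)} = -6 + o s$
$R{\left(n,r \right)} = - \frac{n}{30}$ ($R{\left(n,r \right)} = n \left(- \frac{1}{30}\right) = - \frac{n}{30}$)
$x{\left(a \right)} = \frac{33}{2} + \frac{9 a}{2}$ ($x{\left(a \right)} = \frac{3 \left(5 - \left(-6 - 3 a\right)\right)}{2} = \frac{3 \left(5 + \left(6 + 3 a\right)\right)}{2} = \frac{3 \left(11 + 3 a\right)}{2} = \frac{33}{2} + \frac{9 a}{2}$)
$w{\left(d \right)} = - \frac{13 d}{2}$
$w{\left(x{\left(0 \right)} \right)} R{\left(6 \left(-4\right) \left(-2\right),37 \right)} = - \frac{13 \left(\frac{33}{2} + \frac{9}{2} \cdot 0\right)}{2} \left(- \frac{6 \left(-4\right) \left(-2\right)}{30}\right) = - \frac{13 \left(\frac{33}{2} + 0\right)}{2} \left(- \frac{\left(-24\right) \left(-2\right)}{30}\right) = \left(- \frac{13}{2}\right) \frac{33}{2} \left(\left(- \frac{1}{30}\right) 48\right) = \left(- \frac{429}{4}\right) \left(- \frac{8}{5}\right) = \frac{858}{5}$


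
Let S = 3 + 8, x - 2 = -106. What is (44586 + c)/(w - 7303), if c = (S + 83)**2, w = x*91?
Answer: -53422/16767 ≈ -3.1861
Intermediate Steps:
x = -104 (x = 2 - 106 = -104)
S = 11
w = -9464 (w = -104*91 = -9464)
c = 8836 (c = (11 + 83)**2 = 94**2 = 8836)
(44586 + c)/(w - 7303) = (44586 + 8836)/(-9464 - 7303) = 53422/(-16767) = 53422*(-1/16767) = -53422/16767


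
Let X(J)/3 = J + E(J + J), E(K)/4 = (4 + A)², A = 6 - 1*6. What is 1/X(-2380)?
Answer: -1/6948 ≈ -0.00014393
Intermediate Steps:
A = 0 (A = 6 - 6 = 0)
E(K) = 64 (E(K) = 4*(4 + 0)² = 4*4² = 4*16 = 64)
X(J) = 192 + 3*J (X(J) = 3*(J + 64) = 3*(64 + J) = 192 + 3*J)
1/X(-2380) = 1/(192 + 3*(-2380)) = 1/(192 - 7140) = 1/(-6948) = -1/6948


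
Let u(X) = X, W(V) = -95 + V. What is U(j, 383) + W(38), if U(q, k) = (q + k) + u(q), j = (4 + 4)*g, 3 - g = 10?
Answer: 214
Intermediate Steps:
g = -7 (g = 3 - 1*10 = 3 - 10 = -7)
j = -56 (j = (4 + 4)*(-7) = 8*(-7) = -56)
U(q, k) = k + 2*q (U(q, k) = (q + k) + q = (k + q) + q = k + 2*q)
U(j, 383) + W(38) = (383 + 2*(-56)) + (-95 + 38) = (383 - 112) - 57 = 271 - 57 = 214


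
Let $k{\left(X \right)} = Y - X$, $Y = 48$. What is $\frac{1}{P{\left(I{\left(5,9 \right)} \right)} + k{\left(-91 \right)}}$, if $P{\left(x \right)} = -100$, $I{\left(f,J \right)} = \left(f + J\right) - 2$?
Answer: $\frac{1}{39} \approx 0.025641$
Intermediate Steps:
$I{\left(f,J \right)} = -2 + J + f$ ($I{\left(f,J \right)} = \left(J + f\right) - 2 = -2 + J + f$)
$k{\left(X \right)} = 48 - X$
$\frac{1}{P{\left(I{\left(5,9 \right)} \right)} + k{\left(-91 \right)}} = \frac{1}{-100 + \left(48 - -91\right)} = \frac{1}{-100 + \left(48 + 91\right)} = \frac{1}{-100 + 139} = \frac{1}{39}$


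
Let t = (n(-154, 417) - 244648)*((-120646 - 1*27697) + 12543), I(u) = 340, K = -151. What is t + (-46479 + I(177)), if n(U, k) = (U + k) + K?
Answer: 33207942661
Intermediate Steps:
n(U, k) = -151 + U + k (n(U, k) = (U + k) - 151 = -151 + U + k)
t = 33207988800 (t = ((-151 - 154 + 417) - 244648)*((-120646 - 1*27697) + 12543) = (112 - 244648)*((-120646 - 27697) + 12543) = -244536*(-148343 + 12543) = -244536*(-135800) = 33207988800)
t + (-46479 + I(177)) = 33207988800 + (-46479 + 340) = 33207988800 - 46139 = 33207942661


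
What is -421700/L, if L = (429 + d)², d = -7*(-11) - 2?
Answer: -105425/63504 ≈ -1.6601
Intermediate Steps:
d = 75 (d = 77 - 2 = 75)
L = 254016 (L = (429 + 75)² = 504² = 254016)
-421700/L = -421700/254016 = -421700*1/254016 = -105425/63504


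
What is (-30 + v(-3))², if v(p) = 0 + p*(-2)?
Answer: 576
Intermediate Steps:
v(p) = -2*p (v(p) = 0 - 2*p = -2*p)
(-30 + v(-3))² = (-30 - 2*(-3))² = (-30 + 6)² = (-24)² = 576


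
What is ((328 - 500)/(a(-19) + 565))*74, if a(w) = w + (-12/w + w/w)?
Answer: -241832/10405 ≈ -23.242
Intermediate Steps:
a(w) = 1 + w - 12/w (a(w) = w + (-12/w + 1) = w + (1 - 12/w) = 1 + w - 12/w)
((328 - 500)/(a(-19) + 565))*74 = ((328 - 500)/((1 - 19 - 12/(-19)) + 565))*74 = -172/((1 - 19 - 12*(-1/19)) + 565)*74 = -172/((1 - 19 + 12/19) + 565)*74 = -172/(-330/19 + 565)*74 = -172/10405/19*74 = -172*19/10405*74 = -3268/10405*74 = -241832/10405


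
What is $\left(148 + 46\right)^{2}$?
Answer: $37636$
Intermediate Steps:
$\left(148 + 46\right)^{2} = 194^{2} = 37636$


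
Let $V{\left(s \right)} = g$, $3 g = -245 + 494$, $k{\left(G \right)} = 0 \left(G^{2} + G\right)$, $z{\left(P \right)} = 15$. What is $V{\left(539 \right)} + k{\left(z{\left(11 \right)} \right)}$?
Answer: $83$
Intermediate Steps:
$k{\left(G \right)} = 0$ ($k{\left(G \right)} = 0 \left(G + G^{2}\right) = 0$)
$g = 83$ ($g = \frac{-245 + 494}{3} = \frac{1}{3} \cdot 249 = 83$)
$V{\left(s \right)} = 83$
$V{\left(539 \right)} + k{\left(z{\left(11 \right)} \right)} = 83 + 0 = 83$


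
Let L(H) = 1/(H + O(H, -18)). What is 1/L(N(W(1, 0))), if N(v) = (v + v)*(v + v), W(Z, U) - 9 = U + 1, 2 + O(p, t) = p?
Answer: 798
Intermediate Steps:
O(p, t) = -2 + p
W(Z, U) = 10 + U (W(Z, U) = 9 + (U + 1) = 9 + (1 + U) = 10 + U)
N(v) = 4*v² (N(v) = (2*v)*(2*v) = 4*v²)
L(H) = 1/(-2 + 2*H) (L(H) = 1/(H + (-2 + H)) = 1/(-2 + 2*H))
1/L(N(W(1, 0))) = 1/(1/(2*(-1 + 4*(10 + 0)²))) = 1/(1/(2*(-1 + 4*10²))) = 1/(1/(2*(-1 + 4*100))) = 1/(1/(2*(-1 + 400))) = 1/((½)/399) = 1/((½)*(1/399)) = 1/(1/798) = 798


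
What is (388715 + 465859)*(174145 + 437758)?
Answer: 522916394322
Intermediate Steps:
(388715 + 465859)*(174145 + 437758) = 854574*611903 = 522916394322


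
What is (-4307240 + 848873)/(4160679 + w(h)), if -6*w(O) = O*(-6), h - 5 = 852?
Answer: -3458367/4161536 ≈ -0.83103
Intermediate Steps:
h = 857 (h = 5 + 852 = 857)
w(O) = O (w(O) = -O*(-6)/6 = -(-1)*O = O)
(-4307240 + 848873)/(4160679 + w(h)) = (-4307240 + 848873)/(4160679 + 857) = -3458367/4161536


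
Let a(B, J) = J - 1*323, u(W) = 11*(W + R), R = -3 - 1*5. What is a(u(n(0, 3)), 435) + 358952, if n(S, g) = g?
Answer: 359064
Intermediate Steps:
R = -8 (R = -3 - 5 = -8)
u(W) = -88 + 11*W (u(W) = 11*(W - 8) = 11*(-8 + W) = -88 + 11*W)
a(B, J) = -323 + J (a(B, J) = J - 323 = -323 + J)
a(u(n(0, 3)), 435) + 358952 = (-323 + 435) + 358952 = 112 + 358952 = 359064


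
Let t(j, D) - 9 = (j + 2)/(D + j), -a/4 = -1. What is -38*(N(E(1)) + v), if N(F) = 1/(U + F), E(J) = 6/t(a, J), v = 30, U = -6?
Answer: -52117/46 ≈ -1133.0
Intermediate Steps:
a = 4 (a = -4*(-1) = 4)
t(j, D) = 9 + (2 + j)/(D + j) (t(j, D) = 9 + (j + 2)/(D + j) = 9 + (2 + j)/(D + j))
E(J) = 6*(4 + J)/(42 + 9*J) (E(J) = 6/(((2 + 9*J + 10*4)/(J + 4))) = 6/(((2 + 9*J + 40)/(4 + J))) = 6/(((42 + 9*J)/(4 + J))) = 6*((4 + J)/(42 + 9*J)) = 6*(4 + J)/(42 + 9*J))
N(F) = 1/(-6 + F)
-38*(N(E(1)) + v) = -38*(1/(-6 + 2*(4 + 1)/(14 + 3*1)) + 30) = -38*(1/(-6 + 2*5/(14 + 3)) + 30) = -38*(1/(-6 + 2*5/17) + 30) = -38*(1/(-6 + 2*(1/17)*5) + 30) = -38*(1/(-6 + 10/17) + 30) = -38*(1/(-92/17) + 30) = -38*(-17/92 + 30) = -38*2743/92 = -52117/46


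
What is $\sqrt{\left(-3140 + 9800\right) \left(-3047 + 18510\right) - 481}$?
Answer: $\sqrt{102983099} \approx 10148.0$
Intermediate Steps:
$\sqrt{\left(-3140 + 9800\right) \left(-3047 + 18510\right) - 481} = \sqrt{6660 \cdot 15463 - 481} = \sqrt{102983580 - 481} = \sqrt{102983099}$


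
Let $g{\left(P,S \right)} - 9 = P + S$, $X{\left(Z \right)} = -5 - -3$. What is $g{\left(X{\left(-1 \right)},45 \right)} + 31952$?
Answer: $32004$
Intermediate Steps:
$X{\left(Z \right)} = -2$ ($X{\left(Z \right)} = -5 + 3 = -2$)
$g{\left(P,S \right)} = 9 + P + S$ ($g{\left(P,S \right)} = 9 + \left(P + S\right) = 9 + P + S$)
$g{\left(X{\left(-1 \right)},45 \right)} + 31952 = \left(9 - 2 + 45\right) + 31952 = 52 + 31952 = 32004$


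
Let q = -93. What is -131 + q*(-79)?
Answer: 7216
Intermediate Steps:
-131 + q*(-79) = -131 - 93*(-79) = -131 + 7347 = 7216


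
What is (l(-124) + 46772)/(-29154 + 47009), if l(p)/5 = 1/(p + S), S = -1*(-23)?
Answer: 4723967/1803355 ≈ 2.6195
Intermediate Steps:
S = 23
l(p) = 5/(23 + p) (l(p) = 5/(p + 23) = 5/(23 + p))
(l(-124) + 46772)/(-29154 + 47009) = (5/(23 - 124) + 46772)/(-29154 + 47009) = (5/(-101) + 46772)/17855 = (5*(-1/101) + 46772)*(1/17855) = (-5/101 + 46772)*(1/17855) = (4723967/101)*(1/17855) = 4723967/1803355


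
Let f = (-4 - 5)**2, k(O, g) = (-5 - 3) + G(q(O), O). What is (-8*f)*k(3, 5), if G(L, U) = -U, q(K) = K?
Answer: 7128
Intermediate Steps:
k(O, g) = -8 - O (k(O, g) = (-5 - 3) - O = -8 - O)
f = 81 (f = (-9)**2 = 81)
(-8*f)*k(3, 5) = (-8*81)*(-8 - 1*3) = -648*(-8 - 3) = -648*(-11) = 7128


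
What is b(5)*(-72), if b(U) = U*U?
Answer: -1800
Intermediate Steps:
b(U) = U²
b(5)*(-72) = 5²*(-72) = 25*(-72) = -1800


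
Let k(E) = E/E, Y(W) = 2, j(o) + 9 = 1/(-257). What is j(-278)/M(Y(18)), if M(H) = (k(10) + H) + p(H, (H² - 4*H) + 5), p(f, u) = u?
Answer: -1157/514 ≈ -2.2510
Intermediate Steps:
j(o) = -2314/257 (j(o) = -9 + 1/(-257) = -9 - 1/257 = -2314/257)
k(E) = 1
M(H) = 6 + H² - 3*H (M(H) = (1 + H) + ((H² - 4*H) + 5) = (1 + H) + (5 + H² - 4*H) = 6 + H² - 3*H)
j(-278)/M(Y(18)) = -2314/(257*(6 + 2² - 3*2)) = -2314/(257*(6 + 4 - 6)) = -2314/257/4 = -2314/257*¼ = -1157/514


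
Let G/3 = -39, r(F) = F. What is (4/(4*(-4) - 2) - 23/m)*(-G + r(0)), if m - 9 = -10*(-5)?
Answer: -4225/59 ≈ -71.610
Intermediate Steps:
G = -117 (G = 3*(-39) = -117)
m = 59 (m = 9 - 10*(-5) = 9 + 50 = 59)
(4/(4*(-4) - 2) - 23/m)*(-G + r(0)) = (4/(4*(-4) - 2) - 23/59)*(-1*(-117) + 0) = (4/(-16 - 2) - 23*1/59)*(117 + 0) = (4/(-18) - 23/59)*117 = (4*(-1/18) - 23/59)*117 = (-2/9 - 23/59)*117 = -325/531*117 = -4225/59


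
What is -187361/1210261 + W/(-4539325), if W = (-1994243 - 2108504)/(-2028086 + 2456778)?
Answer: -33144941192960903/214103127034787900 ≈ -0.15481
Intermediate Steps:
W = -372977/38972 (W = -4102747/428692 = -4102747*1/428692 = -372977/38972 ≈ -9.5704)
-187361/1210261 + W/(-4539325) = -187361/1210261 - 372977/38972/(-4539325) = -187361*1/1210261 - 372977/38972*(-1/4539325) = -187361/1210261 + 372977/176906573900 = -33144941192960903/214103127034787900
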